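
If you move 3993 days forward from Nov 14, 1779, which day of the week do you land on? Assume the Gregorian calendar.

First find the weekday of Nov 14, 1779. Doomsday rule: the anchor day for the 1700s is Sunday. For year 79: 79÷12 = 6 r 7, and 7÷4 = 1, so 6+7+1 = 14.
Sunday + 14 ≡ Sunday — that's 1779's doomsday.
In November the doomsday date is Nov 7.
Nov 14 is 7 days after Nov 7; 7 mod 7 = 0, so Sunday + 0 = Sunday.
3993 mod 7 = 3, so 3993 days after a Sunday is Sunday + 3 = Wednesday.

Wednesday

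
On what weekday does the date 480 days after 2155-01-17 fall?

Tuesday

First find the weekday of Jan 17, 2155. Doomsday rule: the anchor day for the 2100s is Sunday. For year 55: 55÷12 = 4 r 7, and 7÷4 = 1, so 4+7+1 = 12.
Sunday + 12 ≡ Friday — that's 2155's doomsday.
In January the doomsday date is Jan 3 (2155 is not a leap year).
Jan 17 is 14 days after Jan 3; 14 mod 7 = 0, so Friday + 0 = Friday.
480 mod 7 = 4, so 480 days after a Friday is Friday + 4 = Tuesday.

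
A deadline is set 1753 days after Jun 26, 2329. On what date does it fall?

+365 (one year) → Jun 26, 2330 (1388 left).
+365 (one year) → Jun 26, 2331 (1023 left).
+366 (one year; includes Feb 29, 2332) → Jun 26, 2332 (657 left).
+365 (one year) → Jun 26, 2333 (292 left).
Jun has 30 days: +5 → Jul 1, 2333 (287 left).
Jul has 31 days: +31 → Aug 1, 2333 (256 left).
Aug has 31 days: +31 → Sep 1, 2333 (225 left).
Sep has 30 days: +30 → Oct 1, 2333 (195 left).
Oct has 31 days: +31 → Nov 1, 2333 (164 left).
Nov has 30 days: +30 → Dec 1, 2333 (134 left).
Dec has 31 days: +31 → Jan 1, 2334 (103 left).
Jan has 31 days: +31 → Feb 1, 2334 (72 left).
Feb has 28 days: +28 → Mar 1, 2334 (44 left).
Mar has 31 days: +31 → Apr 1, 2334 (13 left).
+13 → Apr 14, 2334.

April 14, 2334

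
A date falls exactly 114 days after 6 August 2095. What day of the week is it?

Aug 6, 2095 is a Saturday.
114 mod 7 = 2, so 114 days after a Saturday is Saturday + 2 = Monday.

Monday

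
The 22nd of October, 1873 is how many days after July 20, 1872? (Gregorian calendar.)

459

Jul 20, 1872 → Jul 20, 1873: 365 days.
Jul 20, 1873 → Aug 20, 1873: 31 days (July has 31).
Aug 20, 1873 → Sep 20, 1873: 31 days (August has 31).
Sep 20, 1873 → Oct 20, 1873: 30 days (September has 30).
Oct 20, 1873 → Oct 22, 1873: 2 days.
Total: 459 days.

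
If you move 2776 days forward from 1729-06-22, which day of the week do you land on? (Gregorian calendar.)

First find the weekday of Jun 22, 1729. Doomsday rule: the anchor day for the 1700s is Sunday. For year 29: 29÷12 = 2 r 5, and 5÷4 = 1, so 2+5+1 = 8.
Sunday + 8 ≡ Monday — that's 1729's doomsday.
In June the doomsday date is Jun 6.
Jun 22 is 16 days after Jun 6; 16 mod 7 = 2, so Monday + 2 = Wednesday.
2776 mod 7 = 4, so 2776 days after a Wednesday is Wednesday + 4 = Sunday.

Sunday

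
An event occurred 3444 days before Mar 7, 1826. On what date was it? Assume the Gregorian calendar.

October 1, 1816

−365 (one year) → Mar 7, 1825 (3079 left).
−365 (one year) → Mar 7, 1824 (2714 left).
−366 (one year; includes Feb 29, 1824) → Mar 7, 1823 (2348 left).
−365 (one year) → Mar 7, 1822 (1983 left).
−365 (one year) → Mar 7, 1821 (1618 left).
−365 (one year) → Mar 7, 1820 (1253 left).
−366 (one year; includes Feb 29, 1820) → Mar 7, 1819 (887 left).
−365 (one year) → Mar 7, 1818 (522 left).
−365 (one year) → Mar 7, 1817 (157 left).
−7 → Feb 28, 1817 (end of Feb, 28 days; 150 left).
−28 → Jan 31, 1817 (end of Jan, 31 days; 122 left).
−31 → Dec 31, 1816 (end of Dec, 31 days; 91 left).
−31 → Nov 30, 1816 (end of Nov, 30 days; 60 left).
−30 → Oct 31, 1816 (end of Oct, 31 days; 30 left).
−30 → Oct 1, 1816.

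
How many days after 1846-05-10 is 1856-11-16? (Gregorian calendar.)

May 10, 1846 → May 10, 1847: 365 days.
May 10, 1847 → May 10, 1848: 366 days (Feb 29, 1848 is in that span).
May 10, 1848 → May 10, 1849: 365 days.
May 10, 1849 → May 10, 1850: 365 days.
May 10, 1850 → May 10, 1851: 365 days.
May 10, 1851 → May 10, 1852: 366 days (Feb 29, 1852 is in that span).
May 10, 1852 → May 10, 1853: 365 days.
May 10, 1853 → May 10, 1854: 365 days.
May 10, 1854 → May 10, 1855: 365 days.
May 10, 1855 → May 10, 1856: 366 days (Feb 29, 1856 is in that span).
May 10, 1856 → Jun 10, 1856: 31 days (May has 31).
Jun 10, 1856 → Jul 10, 1856: 30 days (June has 30).
Jul 10, 1856 → Aug 10, 1856: 31 days (July has 31).
Aug 10, 1856 → Sep 10, 1856: 31 days (August has 31).
Sep 10, 1856 → Oct 10, 1856: 30 days (September has 30).
Oct 10, 1856 → Nov 10, 1856: 31 days (October has 31).
Nov 10, 1856 → Nov 16, 1856: 6 days.
Total: 3843 days.

3843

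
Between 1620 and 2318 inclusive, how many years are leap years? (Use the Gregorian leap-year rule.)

Multiples of 4 in [1620,2318]: 175.
Of those, multiples of 100: 7 (not leap unless ÷400).
Multiples of 400: 1.
Leap years = 175 − 7 + 1 = 169.

169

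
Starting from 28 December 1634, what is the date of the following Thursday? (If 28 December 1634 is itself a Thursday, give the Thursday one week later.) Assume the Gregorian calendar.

January 4, 1635

Dec 28, 1634 is a Thursday.
From Thursday to the next Thursday is 7 days.
Dec 28, 1634 + 7 = Jan 4, 1635.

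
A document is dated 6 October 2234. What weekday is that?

Monday

Doomsday rule: the anchor day for the 2200s is Friday. For year 34: 34÷12 = 2 r 10, and 10÷4 = 2, so 2+10+2 = 14.
Friday + 14 ≡ Friday — that's 2234's doomsday.
In October the doomsday date is Oct 10.
Oct 6 is 4 days before Oct 10; 4 mod 7 = 4, so Friday − 4 = Monday.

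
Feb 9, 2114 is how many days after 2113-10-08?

124

Oct 8, 2113 → Nov 8, 2113: 31 days (October has 31).
Nov 8, 2113 → Dec 8, 2113: 30 days (November has 30).
Dec 8, 2113 → Jan 8, 2114: 31 days (December has 31).
Jan 8, 2114 → Feb 8, 2114: 31 days (January has 31).
Feb 8, 2114 → Feb 9, 2114: 1 days.
Total: 124 days.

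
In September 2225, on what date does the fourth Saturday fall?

September 1, 2225 is a Thursday.
The first Saturday is therefore September 3 (2 days later).
The fourth Saturday is 3 + 3×7 = September 24.

September 24, 2225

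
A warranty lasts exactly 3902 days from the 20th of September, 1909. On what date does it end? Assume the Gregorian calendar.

May 27, 1920

+365 (one year) → Sep 20, 1910 (3537 left).
+365 (one year) → Sep 20, 1911 (3172 left).
+366 (one year; includes Feb 29, 1912) → Sep 20, 1912 (2806 left).
+365 (one year) → Sep 20, 1913 (2441 left).
+365 (one year) → Sep 20, 1914 (2076 left).
+365 (one year) → Sep 20, 1915 (1711 left).
+366 (one year; includes Feb 29, 1916) → Sep 20, 1916 (1345 left).
+365 (one year) → Sep 20, 1917 (980 left).
+365 (one year) → Sep 20, 1918 (615 left).
+365 (one year) → Sep 20, 1919 (250 left).
Sep has 30 days: +11 → Oct 1, 1919 (239 left).
Oct has 31 days: +31 → Nov 1, 1919 (208 left).
Nov has 30 days: +30 → Dec 1, 1919 (178 left).
Dec has 31 days: +31 → Jan 1, 1920 (147 left).
Jan has 31 days: +31 → Feb 1, 1920 (116 left).
Feb has 29 days: +29 → Mar 1, 1920 (87 left).
Mar has 31 days: +31 → Apr 1, 1920 (56 left).
Apr has 30 days: +30 → May 1, 1920 (26 left).
+26 → May 27, 1920.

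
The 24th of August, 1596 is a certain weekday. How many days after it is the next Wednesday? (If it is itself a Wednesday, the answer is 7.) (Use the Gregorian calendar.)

Aug 24, 1596 is a Saturday.
From Saturday to the next Wednesday is 4 days.

4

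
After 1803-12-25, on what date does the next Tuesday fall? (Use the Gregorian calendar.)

December 27, 1803

Dec 25, 1803 is a Sunday.
From Sunday to the next Tuesday is 2 days.
Dec 25, 1803 + 2 = Dec 27, 1803.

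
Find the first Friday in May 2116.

May 1, 2116

May 1, 2116 is a Friday.
The first Friday is therefore May 1 (same day).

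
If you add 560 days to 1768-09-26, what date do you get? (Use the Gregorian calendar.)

April 9, 1770

+365 (one year) → Sep 26, 1769 (195 left).
Sep has 30 days: +5 → Oct 1, 1769 (190 left).
Oct has 31 days: +31 → Nov 1, 1769 (159 left).
Nov has 30 days: +30 → Dec 1, 1769 (129 left).
Dec has 31 days: +31 → Jan 1, 1770 (98 left).
Jan has 31 days: +31 → Feb 1, 1770 (67 left).
Feb has 28 days: +28 → Mar 1, 1770 (39 left).
Mar has 31 days: +31 → Apr 1, 1770 (8 left).
+8 → Apr 9, 1770.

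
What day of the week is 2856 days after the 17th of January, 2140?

First find the weekday of Jan 17, 2140. Doomsday rule: the anchor day for the 2100s is Sunday. For year 40: 40÷12 = 3 r 4, and 4÷4 = 1, so 3+4+1 = 8.
Sunday + 8 ≡ Monday — that's 2140's doomsday.
In January the doomsday date is Jan 4 (2140 is a leap year (divisible by 4)).
Jan 17 is 13 days after Jan 4; 13 mod 7 = 6, so Monday + 6 = Sunday.
2856 mod 7 = 0, so 2856 days after a Sunday is Sunday + 0 = Sunday.

Sunday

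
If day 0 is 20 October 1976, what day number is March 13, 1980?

Oct 20, 1976 → Oct 20, 1977: 365 days.
Oct 20, 1977 → Oct 20, 1978: 365 days.
Oct 20, 1978 → Oct 20, 1979: 365 days.
Oct 20, 1979 → Nov 20, 1979: 31 days (October has 31).
Nov 20, 1979 → Dec 20, 1979: 30 days (November has 30).
Dec 20, 1979 → Jan 20, 1980: 31 days (December has 31).
Jan 20, 1980 → Feb 20, 1980: 31 days (January has 31).
Feb 20, 1980 → Mar 13, 1980: 22 days.
Total: 1240 days.

1240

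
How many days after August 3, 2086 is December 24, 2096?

Aug 3, 2086 → Aug 3, 2087: 365 days.
Aug 3, 2087 → Aug 3, 2088: 366 days (Feb 29, 2088 is in that span).
Aug 3, 2088 → Aug 3, 2089: 365 days.
Aug 3, 2089 → Aug 3, 2090: 365 days.
Aug 3, 2090 → Aug 3, 2091: 365 days.
Aug 3, 2091 → Aug 3, 2092: 366 days (Feb 29, 2092 is in that span).
Aug 3, 2092 → Aug 3, 2093: 365 days.
Aug 3, 2093 → Aug 3, 2094: 365 days.
Aug 3, 2094 → Aug 3, 2095: 365 days.
Aug 3, 2095 → Aug 3, 2096: 366 days (Feb 29, 2096 is in that span).
Aug 3, 2096 → Sep 3, 2096: 31 days (August has 31).
Sep 3, 2096 → Oct 3, 2096: 30 days (September has 30).
Oct 3, 2096 → Nov 3, 2096: 31 days (October has 31).
Nov 3, 2096 → Dec 3, 2096: 30 days (November has 30).
Dec 3, 2096 → Dec 24, 2096: 21 days.
Total: 3796 days.

3796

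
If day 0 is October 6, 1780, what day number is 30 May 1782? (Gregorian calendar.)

Oct 6, 1780 → Oct 6, 1781: 365 days.
Oct 6, 1781 → Nov 6, 1781: 31 days (October has 31).
Nov 6, 1781 → Dec 6, 1781: 30 days (November has 30).
Dec 6, 1781 → Jan 6, 1782: 31 days (December has 31).
Jan 6, 1782 → Feb 6, 1782: 31 days (January has 31).
Feb 6, 1782 → Mar 6, 1782: 28 days (February has 28).
Mar 6, 1782 → Apr 6, 1782: 31 days (March has 31).
Apr 6, 1782 → May 6, 1782: 30 days (April has 30).
May 6, 1782 → May 30, 1782: 24 days.
Total: 601 days.

601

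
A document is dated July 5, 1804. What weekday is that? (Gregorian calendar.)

Thursday

Doomsday rule: the anchor day for the 1800s is Friday. For year 04: 4÷12 = 0 r 4, and 4÷4 = 1, so 0+4+1 = 5.
Friday + 5 ≡ Wednesday — that's 1804's doomsday.
In July the doomsday date is Jul 11.
Jul 5 is 6 days before Jul 11; 6 mod 7 = 6, so Wednesday − 6 = Thursday.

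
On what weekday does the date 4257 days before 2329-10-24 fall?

Wednesday

First find the weekday of Oct 24, 2329. Doomsday rule: the anchor day for the 2300s is Wednesday. For year 29: 29÷12 = 2 r 5, and 5÷4 = 1, so 2+5+1 = 8.
Wednesday + 8 ≡ Thursday — that's 2329's doomsday.
In October the doomsday date is Oct 10.
Oct 24 is 14 days after Oct 10; 14 mod 7 = 0, so Thursday + 0 = Thursday.
4257 mod 7 = 1, so 4257 days before a Thursday is Thursday − 1 = Wednesday.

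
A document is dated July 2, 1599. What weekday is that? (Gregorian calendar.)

Friday

Doomsday rule: the anchor day for the 1500s is Wednesday. For year 99: 99÷12 = 8 r 3, and 3÷4 = 0, so 8+3+0 = 11.
Wednesday + 11 ≡ Sunday — that's 1599's doomsday.
In July the doomsday date is Jul 11.
Jul 2 is 9 days before Jul 11; 9 mod 7 = 2, so Sunday − 2 = Friday.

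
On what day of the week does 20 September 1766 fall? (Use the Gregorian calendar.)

Saturday

Doomsday rule: the anchor day for the 1700s is Sunday. For year 66: 66÷12 = 5 r 6, and 6÷4 = 1, so 5+6+1 = 12.
Sunday + 12 ≡ Friday — that's 1766's doomsday.
In September the doomsday date is Sep 5.
Sep 20 is 15 days after Sep 5; 15 mod 7 = 1, so Friday + 1 = Saturday.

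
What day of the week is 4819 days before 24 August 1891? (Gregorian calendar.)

Aug 24, 1891 is a Monday.
4819 mod 7 = 3, so 4819 days before a Monday is Monday − 3 = Friday.

Friday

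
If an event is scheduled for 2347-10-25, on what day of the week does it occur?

Saturday

Doomsday rule: the anchor day for the 2300s is Wednesday. For year 47: 47÷12 = 3 r 11, and 11÷4 = 2, so 3+11+2 = 16.
Wednesday + 16 ≡ Friday — that's 2347's doomsday.
In October the doomsday date is Oct 10.
Oct 25 is 15 days after Oct 10; 15 mod 7 = 1, so Friday + 1 = Saturday.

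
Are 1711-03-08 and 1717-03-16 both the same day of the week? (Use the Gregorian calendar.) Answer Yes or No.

No

From Mar 8, 1711 to Mar 16, 1717 is 2200 days.
2200 mod 7 = 2, so they are different weekdays.
(Mar 8, 1711 is a Sunday; Mar 16, 1717 is a Tuesday.)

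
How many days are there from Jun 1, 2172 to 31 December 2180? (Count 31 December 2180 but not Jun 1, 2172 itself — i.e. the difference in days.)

3135

Jun 1, 2172 → Jun 1, 2173: 365 days.
Jun 1, 2173 → Jun 1, 2174: 365 days.
Jun 1, 2174 → Jun 1, 2175: 365 days.
Jun 1, 2175 → Jun 1, 2176: 366 days (Feb 29, 2176 is in that span).
Jun 1, 2176 → Jun 1, 2177: 365 days.
Jun 1, 2177 → Jun 1, 2178: 365 days.
Jun 1, 2178 → Jun 1, 2179: 365 days.
Jun 1, 2179 → Jun 1, 2180: 366 days (Feb 29, 2180 is in that span).
Jun 1, 2180 → Jul 1, 2180: 30 days (June has 30).
Jul 1, 2180 → Aug 1, 2180: 31 days (July has 31).
Aug 1, 2180 → Sep 1, 2180: 31 days (August has 31).
Sep 1, 2180 → Oct 1, 2180: 30 days (September has 30).
Oct 1, 2180 → Nov 1, 2180: 31 days (October has 31).
Nov 1, 2180 → Dec 1, 2180: 30 days (November has 30).
Dec 1, 2180 → Dec 31, 2180: 30 days.
Total: 3135 days.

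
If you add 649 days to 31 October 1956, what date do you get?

+365 (one year) → Oct 31, 1957 (284 left).
Oct has 31 days: +1 → Nov 1, 1957 (283 left).
Nov has 30 days: +30 → Dec 1, 1957 (253 left).
Dec has 31 days: +31 → Jan 1, 1958 (222 left).
Jan has 31 days: +31 → Feb 1, 1958 (191 left).
Feb has 28 days: +28 → Mar 1, 1958 (163 left).
Mar has 31 days: +31 → Apr 1, 1958 (132 left).
Apr has 30 days: +30 → May 1, 1958 (102 left).
May has 31 days: +31 → Jun 1, 1958 (71 left).
Jun has 30 days: +30 → Jul 1, 1958 (41 left).
Jul has 31 days: +31 → Aug 1, 1958 (10 left).
+10 → Aug 11, 1958.

August 11, 1958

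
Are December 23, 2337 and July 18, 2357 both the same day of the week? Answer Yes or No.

From Dec 23, 2337 to Jul 18, 2357 is 7147 days.
7147 mod 7 = 0, so they are the same weekday.
(Dec 23, 2337 is a Thursday; Jul 18, 2357 is a Thursday.)

Yes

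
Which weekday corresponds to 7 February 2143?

Doomsday rule: the anchor day for the 2100s is Sunday. For year 43: 43÷12 = 3 r 7, and 7÷4 = 1, so 3+7+1 = 11.
Sunday + 11 ≡ Thursday — that's 2143's doomsday.
In February the doomsday date is Feb 28 (2143 is not a leap year).
Feb 7 is 21 days before Feb 28; 21 mod 7 = 0, so Thursday − 0 = Thursday.

Thursday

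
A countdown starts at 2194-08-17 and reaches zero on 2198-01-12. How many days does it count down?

Aug 17, 2194 → Aug 17, 2195: 365 days.
Aug 17, 2195 → Aug 17, 2196: 366 days (Feb 29, 2196 is in that span).
Aug 17, 2196 → Aug 17, 2197: 365 days.
Aug 17, 2197 → Sep 17, 2197: 31 days (August has 31).
Sep 17, 2197 → Oct 17, 2197: 30 days (September has 30).
Oct 17, 2197 → Nov 17, 2197: 31 days (October has 31).
Nov 17, 2197 → Dec 17, 2197: 30 days (November has 30).
Dec 17, 2197 → Jan 12, 2198: 26 days.
Total: 1244 days.

1244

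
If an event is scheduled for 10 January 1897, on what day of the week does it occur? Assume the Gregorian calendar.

Sunday

Doomsday rule: the anchor day for the 1800s is Friday. For year 97: 97÷12 = 8 r 1, and 1÷4 = 0, so 8+1+0 = 9.
Friday + 9 ≡ Sunday — that's 1897's doomsday.
In January the doomsday date is Jan 3 (1897 is not a leap year).
Jan 10 is 7 days after Jan 3; 7 mod 7 = 0, so Sunday + 0 = Sunday.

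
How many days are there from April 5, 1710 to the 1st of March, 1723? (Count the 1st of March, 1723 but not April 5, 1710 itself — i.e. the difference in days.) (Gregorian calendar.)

Apr 5, 1710 → Apr 5, 1711: 365 days.
Apr 5, 1711 → Apr 5, 1712: 366 days (Feb 29, 1712 is in that span).
Apr 5, 1712 → Apr 5, 1713: 365 days.
Apr 5, 1713 → Apr 5, 1714: 365 days.
Apr 5, 1714 → Apr 5, 1715: 365 days.
Apr 5, 1715 → Apr 5, 1716: 366 days (Feb 29, 1716 is in that span).
Apr 5, 1716 → Apr 5, 1717: 365 days.
Apr 5, 1717 → Apr 5, 1718: 365 days.
Apr 5, 1718 → Apr 5, 1719: 365 days.
Apr 5, 1719 → Apr 5, 1720: 366 days (Feb 29, 1720 is in that span).
Apr 5, 1720 → Apr 5, 1721: 365 days.
Apr 5, 1721 → Apr 5, 1722: 365 days.
Apr 5, 1722 → May 5, 1722: 30 days (April has 30).
May 5, 1722 → Jun 5, 1722: 31 days (May has 31).
Jun 5, 1722 → Jul 5, 1722: 30 days (June has 30).
Jul 5, 1722 → Aug 5, 1722: 31 days (July has 31).
Aug 5, 1722 → Sep 5, 1722: 31 days (August has 31).
Sep 5, 1722 → Oct 5, 1722: 30 days (September has 30).
Oct 5, 1722 → Nov 5, 1722: 31 days (October has 31).
Nov 5, 1722 → Dec 5, 1722: 30 days (November has 30).
Dec 5, 1722 → Jan 5, 1723: 31 days (December has 31).
Jan 5, 1723 → Feb 5, 1723: 31 days (January has 31).
Feb 5, 1723 → Mar 1, 1723: 24 days.
Total: 4713 days.

4713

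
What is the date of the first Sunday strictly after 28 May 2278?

June 2, 2278

May 28, 2278 is a Tuesday.
From Tuesday to the next Sunday is 5 days.
May 28, 2278 + 5 = Jun 2, 2278.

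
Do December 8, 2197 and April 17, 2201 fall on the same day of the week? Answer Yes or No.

From Dec 8, 2197 to Apr 17, 2201 is 1225 days.
1225 mod 7 = 0, so they are the same weekday.
(Dec 8, 2197 is a Friday; Apr 17, 2201 is a Friday.)

Yes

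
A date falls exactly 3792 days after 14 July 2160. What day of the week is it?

First find the weekday of Jul 14, 2160. Doomsday rule: the anchor day for the 2100s is Sunday. For year 60: 60÷12 = 5 r 0, and 0÷4 = 0, so 5+0+0 = 5.
Sunday + 5 ≡ Friday — that's 2160's doomsday.
In July the doomsday date is Jul 11.
Jul 14 is 3 days after Jul 11; 3 mod 7 = 3, so Friday + 3 = Monday.
3792 mod 7 = 5, so 3792 days after a Monday is Monday + 5 = Saturday.

Saturday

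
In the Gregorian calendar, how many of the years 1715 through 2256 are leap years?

132

Multiples of 4 in [1715,2256]: 136.
Of those, multiples of 100: 5 (not leap unless ÷400).
Multiples of 400: 1.
Leap years = 136 − 5 + 1 = 132.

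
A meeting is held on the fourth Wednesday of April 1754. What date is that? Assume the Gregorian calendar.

April 1, 1754 is a Monday.
The first Wednesday is therefore April 3 (2 days later).
The fourth Wednesday is 3 + 3×7 = April 24.

April 24, 1754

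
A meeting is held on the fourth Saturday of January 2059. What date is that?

January 25, 2059

January 1, 2059 is a Wednesday.
The first Saturday is therefore January 4 (3 days later).
The fourth Saturday is 4 + 3×7 = January 25.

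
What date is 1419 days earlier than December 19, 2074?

January 30, 2071

−365 (one year) → Dec 19, 2073 (1054 left).
−365 (one year) → Dec 19, 2072 (689 left).
−366 (one year; includes Feb 29, 2072) → Dec 19, 2071 (323 left).
−19 → Nov 30, 2071 (end of Nov, 30 days; 304 left).
−30 → Oct 31, 2071 (end of Oct, 31 days; 274 left).
−31 → Sep 30, 2071 (end of Sep, 30 days; 243 left).
−30 → Aug 31, 2071 (end of Aug, 31 days; 213 left).
−31 → Jul 31, 2071 (end of Jul, 31 days; 182 left).
−31 → Jun 30, 2071 (end of Jun, 30 days; 151 left).
−30 → May 31, 2071 (end of May, 31 days; 121 left).
−31 → Apr 30, 2071 (end of Apr, 30 days; 90 left).
−30 → Mar 31, 2071 (end of Mar, 31 days; 60 left).
−31 → Feb 28, 2071 (end of Feb, 28 days; 29 left).
−28 → Jan 31, 2071 (end of Jan, 31 days; 1 left).
−1 → Jan 30, 2071.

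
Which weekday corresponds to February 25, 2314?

Doomsday rule: the anchor day for the 2300s is Wednesday. For year 14: 14÷12 = 1 r 2, and 2÷4 = 0, so 1+2+0 = 3.
Wednesday + 3 ≡ Saturday — that's 2314's doomsday.
In February the doomsday date is Feb 28 (2314 is not a leap year).
Feb 25 is 3 days before Feb 28; 3 mod 7 = 3, so Saturday − 3 = Wednesday.

Wednesday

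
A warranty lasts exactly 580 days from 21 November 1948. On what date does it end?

+365 (one year) → Nov 21, 1949 (215 left).
Nov has 30 days: +10 → Dec 1, 1949 (205 left).
Dec has 31 days: +31 → Jan 1, 1950 (174 left).
Jan has 31 days: +31 → Feb 1, 1950 (143 left).
Feb has 28 days: +28 → Mar 1, 1950 (115 left).
Mar has 31 days: +31 → Apr 1, 1950 (84 left).
Apr has 30 days: +30 → May 1, 1950 (54 left).
May has 31 days: +31 → Jun 1, 1950 (23 left).
+23 → Jun 24, 1950.

June 24, 1950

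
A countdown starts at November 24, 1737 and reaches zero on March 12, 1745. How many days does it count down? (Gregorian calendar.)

2665

Nov 24, 1737 → Nov 24, 1738: 365 days.
Nov 24, 1738 → Nov 24, 1739: 365 days.
Nov 24, 1739 → Nov 24, 1740: 366 days (Feb 29, 1740 is in that span).
Nov 24, 1740 → Nov 24, 1741: 365 days.
Nov 24, 1741 → Nov 24, 1742: 365 days.
Nov 24, 1742 → Nov 24, 1743: 365 days.
Nov 24, 1743 → Nov 24, 1744: 366 days (Feb 29, 1744 is in that span).
Nov 24, 1744 → Dec 24, 1744: 30 days (November has 30).
Dec 24, 1744 → Jan 24, 1745: 31 days (December has 31).
Jan 24, 1745 → Feb 24, 1745: 31 days (January has 31).
Feb 24, 1745 → Mar 12, 1745: 16 days.
Total: 2665 days.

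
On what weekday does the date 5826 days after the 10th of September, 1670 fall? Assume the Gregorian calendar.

Friday

Sep 10, 1670 is a Wednesday.
5826 mod 7 = 2, so 5826 days after a Wednesday is Wednesday + 2 = Friday.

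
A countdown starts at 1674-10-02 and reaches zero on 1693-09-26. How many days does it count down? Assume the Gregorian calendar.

6934

Oct 2, 1674 → Oct 2, 1675: 365 days.
Oct 2, 1675 → Oct 2, 1676: 366 days (Feb 29, 1676 is in that span).
Oct 2, 1676 → Oct 2, 1677: 365 days.
Oct 2, 1677 → Oct 2, 1678: 365 days.
Oct 2, 1678 → Oct 2, 1679: 365 days.
Oct 2, 1679 → Oct 2, 1680: 366 days (Feb 29, 1680 is in that span).
Oct 2, 1680 → Oct 2, 1681: 365 days.
Oct 2, 1681 → Oct 2, 1682: 365 days.
Oct 2, 1682 → Oct 2, 1683: 365 days.
Oct 2, 1683 → Oct 2, 1684: 366 days (Feb 29, 1684 is in that span).
Oct 2, 1684 → Oct 2, 1685: 365 days.
Oct 2, 1685 → Oct 2, 1686: 365 days.
Oct 2, 1686 → Oct 2, 1687: 365 days.
Oct 2, 1687 → Oct 2, 1688: 366 days (Feb 29, 1688 is in that span).
Oct 2, 1688 → Oct 2, 1689: 365 days.
Oct 2, 1689 → Oct 2, 1690: 365 days.
Oct 2, 1690 → Oct 2, 1691: 365 days.
Oct 2, 1691 → Oct 2, 1692: 366 days (Feb 29, 1692 is in that span).
Oct 2, 1692 → Nov 2, 1692: 31 days (October has 31).
Nov 2, 1692 → Dec 2, 1692: 30 days (November has 30).
Dec 2, 1692 → Jan 2, 1693: 31 days (December has 31).
Jan 2, 1693 → Feb 2, 1693: 31 days (January has 31).
Feb 2, 1693 → Mar 2, 1693: 28 days (February has 28).
Mar 2, 1693 → Apr 2, 1693: 31 days (March has 31).
Apr 2, 1693 → May 2, 1693: 30 days (April has 30).
May 2, 1693 → Jun 2, 1693: 31 days (May has 31).
Jun 2, 1693 → Jul 2, 1693: 30 days (June has 30).
Jul 2, 1693 → Aug 2, 1693: 31 days (July has 31).
Aug 2, 1693 → Sep 2, 1693: 31 days (August has 31).
Sep 2, 1693 → Sep 26, 1693: 24 days.
Total: 6934 days.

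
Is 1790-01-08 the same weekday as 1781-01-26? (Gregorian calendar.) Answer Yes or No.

From Jan 26, 1781 to Jan 8, 1790 is 3269 days.
3269 mod 7 = 0, so they are the same weekday.
(Jan 26, 1781 is a Friday; Jan 8, 1790 is a Friday.)

Yes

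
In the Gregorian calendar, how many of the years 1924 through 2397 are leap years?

116

Multiples of 4 in [1924,2397]: 119.
Of those, multiples of 100: 4 (not leap unless ÷400).
Multiples of 400: 1.
Leap years = 119 − 4 + 1 = 116.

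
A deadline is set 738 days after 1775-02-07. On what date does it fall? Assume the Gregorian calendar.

February 14, 1777

+365 (one year) → Feb 7, 1776 (373 left).
Feb has 29 days: +23 → Mar 1, 1776 (350 left).
Mar has 31 days: +31 → Apr 1, 1776 (319 left).
Apr has 30 days: +30 → May 1, 1776 (289 left).
May has 31 days: +31 → Jun 1, 1776 (258 left).
Jun has 30 days: +30 → Jul 1, 1776 (228 left).
Jul has 31 days: +31 → Aug 1, 1776 (197 left).
Aug has 31 days: +31 → Sep 1, 1776 (166 left).
Sep has 30 days: +30 → Oct 1, 1776 (136 left).
Oct has 31 days: +31 → Nov 1, 1776 (105 left).
Nov has 30 days: +30 → Dec 1, 1776 (75 left).
Dec has 31 days: +31 → Jan 1, 1777 (44 left).
Jan has 31 days: +31 → Feb 1, 1777 (13 left).
+13 → Feb 14, 1777.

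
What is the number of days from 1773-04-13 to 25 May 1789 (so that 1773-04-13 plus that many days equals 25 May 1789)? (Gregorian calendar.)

Apr 13, 1773 → Apr 13, 1774: 365 days.
Apr 13, 1774 → Apr 13, 1775: 365 days.
Apr 13, 1775 → Apr 13, 1776: 366 days (Feb 29, 1776 is in that span).
Apr 13, 1776 → Apr 13, 1777: 365 days.
Apr 13, 1777 → Apr 13, 1778: 365 days.
Apr 13, 1778 → Apr 13, 1779: 365 days.
Apr 13, 1779 → Apr 13, 1780: 366 days (Feb 29, 1780 is in that span).
Apr 13, 1780 → Apr 13, 1781: 365 days.
Apr 13, 1781 → Apr 13, 1782: 365 days.
Apr 13, 1782 → Apr 13, 1783: 365 days.
Apr 13, 1783 → Apr 13, 1784: 366 days (Feb 29, 1784 is in that span).
Apr 13, 1784 → Apr 13, 1785: 365 days.
Apr 13, 1785 → Apr 13, 1786: 365 days.
Apr 13, 1786 → Apr 13, 1787: 365 days.
Apr 13, 1787 → Apr 13, 1788: 366 days (Feb 29, 1788 is in that span).
Apr 13, 1788 → Apr 13, 1789: 365 days.
Apr 13, 1789 → May 13, 1789: 30 days (April has 30).
May 13, 1789 → May 25, 1789: 12 days.
Total: 5886 days.

5886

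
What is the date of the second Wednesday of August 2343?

August 1, 2343 is a Sunday.
The first Wednesday is therefore August 4 (3 days later).
The second Wednesday is 4 + 1×7 = August 11.

August 11, 2343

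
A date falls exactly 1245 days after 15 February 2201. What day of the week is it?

Saturday

First find the weekday of Feb 15, 2201. Doomsday rule: the anchor day for the 2200s is Friday. For year 01: 1÷12 = 0 r 1, and 1÷4 = 0, so 0+1+0 = 1.
Friday + 1 ≡ Saturday — that's 2201's doomsday.
In February the doomsday date is Feb 28 (2201 is not a leap year).
Feb 15 is 13 days before Feb 28; 13 mod 7 = 6, so Saturday − 6 = Sunday.
1245 mod 7 = 6, so 1245 days after a Sunday is Sunday + 6 = Saturday.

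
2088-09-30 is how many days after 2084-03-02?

Mar 2, 2084 → Mar 2, 2085: 365 days.
Mar 2, 2085 → Mar 2, 2086: 365 days.
Mar 2, 2086 → Mar 2, 2087: 365 days.
Mar 2, 2087 → Mar 2, 2088: 366 days (Feb 29, 2088 is in that span).
Mar 2, 2088 → Apr 2, 2088: 31 days (March has 31).
Apr 2, 2088 → May 2, 2088: 30 days (April has 30).
May 2, 2088 → Jun 2, 2088: 31 days (May has 31).
Jun 2, 2088 → Jul 2, 2088: 30 days (June has 30).
Jul 2, 2088 → Aug 2, 2088: 31 days (July has 31).
Aug 2, 2088 → Sep 2, 2088: 31 days (August has 31).
Sep 2, 2088 → Sep 30, 2088: 28 days.
Total: 1673 days.

1673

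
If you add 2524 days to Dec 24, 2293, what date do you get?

+365 (one year) → Dec 24, 2294 (2159 left).
+365 (one year) → Dec 24, 2295 (1794 left).
+366 (one year; includes Feb 29, 2296) → Dec 24, 2296 (1428 left).
+365 (one year) → Dec 24, 2297 (1063 left).
+365 (one year) → Dec 24, 2298 (698 left).
+365 (one year) → Dec 24, 2299 (333 left).
Dec has 31 days: +8 → Jan 1, 2300 (325 left).
Jan has 31 days: +31 → Feb 1, 2300 (294 left).
Feb has 28 days: +28 → Mar 1, 2300 (266 left).
Mar has 31 days: +31 → Apr 1, 2300 (235 left).
Apr has 30 days: +30 → May 1, 2300 (205 left).
May has 31 days: +31 → Jun 1, 2300 (174 left).
Jun has 30 days: +30 → Jul 1, 2300 (144 left).
Jul has 31 days: +31 → Aug 1, 2300 (113 left).
Aug has 31 days: +31 → Sep 1, 2300 (82 left).
Sep has 30 days: +30 → Oct 1, 2300 (52 left).
Oct has 31 days: +31 → Nov 1, 2300 (21 left).
+21 → Nov 22, 2300.

November 22, 2300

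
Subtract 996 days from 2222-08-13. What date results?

−365 (one year) → Aug 13, 2221 (631 left).
−365 (one year) → Aug 13, 2220 (266 left).
−13 → Jul 31, 2220 (end of Jul, 31 days; 253 left).
−31 → Jun 30, 2220 (end of Jun, 30 days; 222 left).
−30 → May 31, 2220 (end of May, 31 days; 192 left).
−31 → Apr 30, 2220 (end of Apr, 30 days; 161 left).
−30 → Mar 31, 2220 (end of Mar, 31 days; 131 left).
−31 → Feb 29, 2220 (end of Feb, 29 days; 100 left).
−29 → Jan 31, 2220 (end of Jan, 31 days; 71 left).
−31 → Dec 31, 2219 (end of Dec, 31 days; 40 left).
−31 → Nov 30, 2219 (end of Nov, 30 days; 9 left).
−9 → Nov 21, 2219.

November 21, 2219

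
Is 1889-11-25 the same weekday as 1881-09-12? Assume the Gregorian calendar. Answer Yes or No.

From Sep 12, 1881 to Nov 25, 1889 is 2996 days.
2996 mod 7 = 0, so they are the same weekday.
(Sep 12, 1881 is a Monday; Nov 25, 1889 is a Monday.)

Yes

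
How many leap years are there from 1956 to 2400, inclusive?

109

Multiples of 4 in [1956,2400]: 112.
Of those, multiples of 100: 5 (not leap unless ÷400).
Multiples of 400: 2.
Leap years = 112 − 5 + 2 = 109.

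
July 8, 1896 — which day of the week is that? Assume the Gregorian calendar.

Doomsday rule: the anchor day for the 1800s is Friday. For year 96: 96÷12 = 8 r 0, and 0÷4 = 0, so 8+0+0 = 8.
Friday + 8 ≡ Saturday — that's 1896's doomsday.
In July the doomsday date is Jul 11.
Jul 8 is 3 days before Jul 11; 3 mod 7 = 3, so Saturday − 3 = Wednesday.

Wednesday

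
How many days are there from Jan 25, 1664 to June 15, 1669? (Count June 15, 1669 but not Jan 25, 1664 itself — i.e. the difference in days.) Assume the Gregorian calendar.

1968

Jan 25, 1664 → Jan 25, 1665: 366 days (Feb 29, 1664 is in that span).
Jan 25, 1665 → Jan 25, 1666: 365 days.
Jan 25, 1666 → Jan 25, 1667: 365 days.
Jan 25, 1667 → Jan 25, 1668: 365 days.
Jan 25, 1668 → Jan 25, 1669: 366 days (Feb 29, 1668 is in that span).
Jan 25, 1669 → Feb 25, 1669: 31 days (January has 31).
Feb 25, 1669 → Mar 25, 1669: 28 days (February has 28).
Mar 25, 1669 → Apr 25, 1669: 31 days (March has 31).
Apr 25, 1669 → May 25, 1669: 30 days (April has 30).
May 25, 1669 → Jun 15, 1669: 21 days.
Total: 1968 days.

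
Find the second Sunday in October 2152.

October 8, 2152

October 1, 2152 is a Sunday.
The first Sunday is therefore October 1 (same day).
The second Sunday is 1 + 1×7 = October 8.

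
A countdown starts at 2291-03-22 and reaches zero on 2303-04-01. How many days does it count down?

Mar 22, 2291 → Mar 22, 2292: 366 days (Feb 29, 2292 is in that span).
Mar 22, 2292 → Mar 22, 2293: 365 days.
Mar 22, 2293 → Mar 22, 2294: 365 days.
Mar 22, 2294 → Mar 22, 2295: 365 days.
Mar 22, 2295 → Mar 22, 2296: 366 days (Feb 29, 2296 is in that span).
Mar 22, 2296 → Mar 22, 2297: 365 days.
Mar 22, 2297 → Mar 22, 2298: 365 days.
Mar 22, 2298 → Mar 22, 2299: 365 days.
Mar 22, 2299 → Mar 22, 2300: 365 days.
Mar 22, 2300 → Mar 22, 2301: 365 days.
Mar 22, 2301 → Mar 22, 2302: 365 days.
Mar 22, 2302 → Apr 22, 2302: 31 days (March has 31).
Apr 22, 2302 → May 22, 2302: 30 days (April has 30).
May 22, 2302 → Jun 22, 2302: 31 days (May has 31).
Jun 22, 2302 → Jul 22, 2302: 30 days (June has 30).
Jul 22, 2302 → Aug 22, 2302: 31 days (July has 31).
Aug 22, 2302 → Sep 22, 2302: 31 days (August has 31).
Sep 22, 2302 → Oct 22, 2302: 30 days (September has 30).
Oct 22, 2302 → Nov 22, 2302: 31 days (October has 31).
Nov 22, 2302 → Dec 22, 2302: 30 days (November has 30).
Dec 22, 2302 → Jan 22, 2303: 31 days (December has 31).
Jan 22, 2303 → Feb 22, 2303: 31 days (January has 31).
Feb 22, 2303 → Mar 22, 2303: 28 days (February has 28).
Mar 22, 2303 → Apr 1, 2303: 10 days.
Total: 4392 days.

4392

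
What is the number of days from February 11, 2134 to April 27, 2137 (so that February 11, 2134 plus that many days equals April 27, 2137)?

1171

Feb 11, 2134 → Feb 11, 2135: 365 days.
Feb 11, 2135 → Feb 11, 2136: 365 days.
Feb 11, 2136 → Feb 11, 2137: 366 days (Feb 29, 2136 is in that span).
Feb 11, 2137 → Mar 11, 2137: 28 days (February has 28).
Mar 11, 2137 → Apr 11, 2137: 31 days (March has 31).
Apr 11, 2137 → Apr 27, 2137: 16 days.
Total: 1171 days.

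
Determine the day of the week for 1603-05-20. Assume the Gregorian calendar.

Doomsday rule: the anchor day for the 1600s is Tuesday. For year 03: 3÷12 = 0 r 3, and 3÷4 = 0, so 0+3+0 = 3.
Tuesday + 3 ≡ Friday — that's 1603's doomsday.
In May the doomsday date is May 9.
May 20 is 11 days after May 9; 11 mod 7 = 4, so Friday + 4 = Tuesday.

Tuesday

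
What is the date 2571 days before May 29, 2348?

−366 (one year; includes Feb 29, 2348) → May 29, 2347 (2205 left).
−365 (one year) → May 29, 2346 (1840 left).
−365 (one year) → May 29, 2345 (1475 left).
−365 (one year) → May 29, 2344 (1110 left).
−366 (one year; includes Feb 29, 2344) → May 29, 2343 (744 left).
−365 (one year) → May 29, 2342 (379 left).
−29 → Apr 30, 2342 (end of Apr, 30 days; 350 left).
−30 → Mar 31, 2342 (end of Mar, 31 days; 320 left).
−31 → Feb 28, 2342 (end of Feb, 28 days; 289 left).
−28 → Jan 31, 2342 (end of Jan, 31 days; 261 left).
−31 → Dec 31, 2341 (end of Dec, 31 days; 230 left).
−31 → Nov 30, 2341 (end of Nov, 30 days; 199 left).
−30 → Oct 31, 2341 (end of Oct, 31 days; 169 left).
−31 → Sep 30, 2341 (end of Sep, 30 days; 138 left).
−30 → Aug 31, 2341 (end of Aug, 31 days; 108 left).
−31 → Jul 31, 2341 (end of Jul, 31 days; 77 left).
−31 → Jun 30, 2341 (end of Jun, 30 days; 46 left).
−30 → May 31, 2341 (end of May, 31 days; 16 left).
−16 → May 15, 2341.

May 15, 2341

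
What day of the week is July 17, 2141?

Monday

Doomsday rule: the anchor day for the 2100s is Sunday. For year 41: 41÷12 = 3 r 5, and 5÷4 = 1, so 3+5+1 = 9.
Sunday + 9 ≡ Tuesday — that's 2141's doomsday.
In July the doomsday date is Jul 11.
Jul 17 is 6 days after Jul 11; 6 mod 7 = 6, so Tuesday + 6 = Monday.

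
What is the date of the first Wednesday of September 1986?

September 3, 1986

September 1, 1986 is a Monday.
The first Wednesday is therefore September 3 (2 days later).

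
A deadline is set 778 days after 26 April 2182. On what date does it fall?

June 12, 2184

+365 (one year) → Apr 26, 2183 (413 left).
+366 (one year; includes Feb 29, 2184) → Apr 26, 2184 (47 left).
Apr has 30 days: +5 → May 1, 2184 (42 left).
May has 31 days: +31 → Jun 1, 2184 (11 left).
+11 → Jun 12, 2184.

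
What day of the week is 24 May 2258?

Monday

Doomsday rule: the anchor day for the 2200s is Friday. For year 58: 58÷12 = 4 r 10, and 10÷4 = 2, so 4+10+2 = 16.
Friday + 16 ≡ Sunday — that's 2258's doomsday.
In May the doomsday date is May 9.
May 24 is 15 days after May 9; 15 mod 7 = 1, so Sunday + 1 = Monday.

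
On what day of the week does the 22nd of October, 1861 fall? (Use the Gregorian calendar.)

Tuesday

Doomsday rule: the anchor day for the 1800s is Friday. For year 61: 61÷12 = 5 r 1, and 1÷4 = 0, so 5+1+0 = 6.
Friday + 6 ≡ Thursday — that's 1861's doomsday.
In October the doomsday date is Oct 10.
Oct 22 is 12 days after Oct 10; 12 mod 7 = 5, so Thursday + 5 = Tuesday.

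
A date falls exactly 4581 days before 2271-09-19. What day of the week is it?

Sep 19, 2271 is a Tuesday.
4581 mod 7 = 3, so 4581 days before a Tuesday is Tuesday − 3 = Saturday.

Saturday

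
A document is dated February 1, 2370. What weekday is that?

Sunday

Doomsday rule: the anchor day for the 2300s is Wednesday. For year 70: 70÷12 = 5 r 10, and 10÷4 = 2, so 5+10+2 = 17.
Wednesday + 17 ≡ Saturday — that's 2370's doomsday.
In February the doomsday date is Feb 28 (2370 is not a leap year).
Feb 1 is 27 days before Feb 28; 27 mod 7 = 6, so Saturday − 6 = Sunday.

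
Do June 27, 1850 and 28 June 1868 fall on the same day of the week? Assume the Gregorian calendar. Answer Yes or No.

No

From Jun 27, 1850 to Jun 28, 1868 is 6576 days.
6576 mod 7 = 3, so they are different weekdays.
(Jun 27, 1850 is a Thursday; Jun 28, 1868 is a Sunday.)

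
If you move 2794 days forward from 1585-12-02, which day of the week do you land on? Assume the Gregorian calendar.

Dec 2, 1585 is a Monday.
2794 mod 7 = 1, so 2794 days after a Monday is Monday + 1 = Tuesday.

Tuesday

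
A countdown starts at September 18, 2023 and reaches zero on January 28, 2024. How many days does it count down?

132

Sep 18, 2023 → Oct 18, 2023: 30 days (September has 30).
Oct 18, 2023 → Nov 18, 2023: 31 days (October has 31).
Nov 18, 2023 → Dec 18, 2023: 30 days (November has 30).
Dec 18, 2023 → Jan 18, 2024: 31 days (December has 31).
Jan 18, 2024 → Jan 28, 2024: 10 days.
Total: 132 days.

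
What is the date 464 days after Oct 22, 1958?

+365 (one year) → Oct 22, 1959 (99 left).
Oct has 31 days: +10 → Nov 1, 1959 (89 left).
Nov has 30 days: +30 → Dec 1, 1959 (59 left).
Dec has 31 days: +31 → Jan 1, 1960 (28 left).
+28 → Jan 29, 1960.

January 29, 1960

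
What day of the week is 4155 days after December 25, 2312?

Dec 25, 2312 is a Wednesday.
4155 mod 7 = 4, so 4155 days after a Wednesday is Wednesday + 4 = Sunday.

Sunday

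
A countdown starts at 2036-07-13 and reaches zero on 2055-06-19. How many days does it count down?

Jul 13, 2036 → Jul 13, 2037: 365 days.
Jul 13, 2037 → Jul 13, 2038: 365 days.
Jul 13, 2038 → Jul 13, 2039: 365 days.
Jul 13, 2039 → Jul 13, 2040: 366 days (Feb 29, 2040 is in that span).
Jul 13, 2040 → Jul 13, 2041: 365 days.
Jul 13, 2041 → Jul 13, 2042: 365 days.
Jul 13, 2042 → Jul 13, 2043: 365 days.
Jul 13, 2043 → Jul 13, 2044: 366 days (Feb 29, 2044 is in that span).
Jul 13, 2044 → Jul 13, 2045: 365 days.
Jul 13, 2045 → Jul 13, 2046: 365 days.
Jul 13, 2046 → Jul 13, 2047: 365 days.
Jul 13, 2047 → Jul 13, 2048: 366 days (Feb 29, 2048 is in that span).
Jul 13, 2048 → Jul 13, 2049: 365 days.
Jul 13, 2049 → Jul 13, 2050: 365 days.
Jul 13, 2050 → Jul 13, 2051: 365 days.
Jul 13, 2051 → Jul 13, 2052: 366 days (Feb 29, 2052 is in that span).
Jul 13, 2052 → Jul 13, 2053: 365 days.
Jul 13, 2053 → Jul 13, 2054: 365 days.
Jul 13, 2054 → Aug 13, 2054: 31 days (July has 31).
Aug 13, 2054 → Sep 13, 2054: 31 days (August has 31).
Sep 13, 2054 → Oct 13, 2054: 30 days (September has 30).
Oct 13, 2054 → Nov 13, 2054: 31 days (October has 31).
Nov 13, 2054 → Dec 13, 2054: 30 days (November has 30).
Dec 13, 2054 → Jan 13, 2055: 31 days (December has 31).
Jan 13, 2055 → Feb 13, 2055: 31 days (January has 31).
Feb 13, 2055 → Mar 13, 2055: 28 days (February has 28).
Mar 13, 2055 → Apr 13, 2055: 31 days (March has 31).
Apr 13, 2055 → May 13, 2055: 30 days (April has 30).
May 13, 2055 → Jun 13, 2055: 31 days (May has 31).
Jun 13, 2055 → Jun 19, 2055: 6 days.
Total: 6915 days.

6915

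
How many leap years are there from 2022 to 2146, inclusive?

30

Multiples of 4 in [2022,2146]: 31.
Of those, multiples of 100: 1 (not leap unless ÷400).
Multiples of 400: 0.
Leap years = 31 − 1 + 0 = 30.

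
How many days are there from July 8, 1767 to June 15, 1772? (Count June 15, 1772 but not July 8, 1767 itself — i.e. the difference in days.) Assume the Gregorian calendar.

1804

Jul 8, 1767 → Jul 8, 1768: 366 days (Feb 29, 1768 is in that span).
Jul 8, 1768 → Jul 8, 1769: 365 days.
Jul 8, 1769 → Jul 8, 1770: 365 days.
Jul 8, 1770 → Jul 8, 1771: 365 days.
Jul 8, 1771 → Aug 8, 1771: 31 days (July has 31).
Aug 8, 1771 → Sep 8, 1771: 31 days (August has 31).
Sep 8, 1771 → Oct 8, 1771: 30 days (September has 30).
Oct 8, 1771 → Nov 8, 1771: 31 days (October has 31).
Nov 8, 1771 → Dec 8, 1771: 30 days (November has 30).
Dec 8, 1771 → Jan 8, 1772: 31 days (December has 31).
Jan 8, 1772 → Feb 8, 1772: 31 days (January has 31).
Feb 8, 1772 → Mar 8, 1772: 29 days (February has 29).
Mar 8, 1772 → Apr 8, 1772: 31 days (March has 31).
Apr 8, 1772 → May 8, 1772: 30 days (April has 30).
May 8, 1772 → Jun 8, 1772: 31 days (May has 31).
Jun 8, 1772 → Jun 15, 1772: 7 days.
Total: 1804 days.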